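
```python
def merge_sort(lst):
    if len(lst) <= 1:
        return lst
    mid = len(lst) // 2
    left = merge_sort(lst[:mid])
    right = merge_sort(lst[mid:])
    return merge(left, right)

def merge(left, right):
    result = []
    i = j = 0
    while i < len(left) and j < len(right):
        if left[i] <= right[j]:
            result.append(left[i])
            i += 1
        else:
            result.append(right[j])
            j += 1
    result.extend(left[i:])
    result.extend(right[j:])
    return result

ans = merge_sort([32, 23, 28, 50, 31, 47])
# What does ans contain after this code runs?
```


merge_sort([32, 23, 28, 50, 31, 47])
Split into [32, 23, 28] and [50, 31, 47]
Left sorted: [23, 28, 32]
Right sorted: [31, 47, 50]
Merge [23, 28, 32] and [31, 47, 50]
= [23, 28, 31, 32, 47, 50]


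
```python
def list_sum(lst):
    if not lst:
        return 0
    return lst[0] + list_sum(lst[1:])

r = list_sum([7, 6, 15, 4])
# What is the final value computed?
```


list_sum([7, 6, 15, 4])
= 7 + list_sum([6, 15, 4])
= 7 + 6 + list_sum([15, 4])
= 7 + 6 + 15 + list_sum([4])
= 7 + 6 + 15 + 4 + list_sum([])
= 7 + 6 + 15 + 4 + 0
= 32


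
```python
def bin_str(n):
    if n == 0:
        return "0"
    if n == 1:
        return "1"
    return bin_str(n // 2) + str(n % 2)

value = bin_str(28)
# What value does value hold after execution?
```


bin_str(28)
= bin_str(14) + "0"
= bin_str(7) + "0" + "0"
= bin_str(3) + "1" + "0" + "0"
= bin_str(1) + "1" + "1" + "0" + "0"
= "1" + "1" + "1" + "0" + "0"
= "11100"


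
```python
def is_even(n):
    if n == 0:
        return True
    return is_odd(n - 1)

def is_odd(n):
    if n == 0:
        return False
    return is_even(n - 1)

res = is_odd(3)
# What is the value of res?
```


is_odd(3)
= is_even(2)
= is_odd(1)
= is_even(0)
n == 0: return True
= True


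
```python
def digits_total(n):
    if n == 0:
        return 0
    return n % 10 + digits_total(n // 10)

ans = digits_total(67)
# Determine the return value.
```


digits_total(67)
= 7 + digits_total(6)
= 7 + 6 + digits_total(0)
= 7 + 6 + 0
= 13


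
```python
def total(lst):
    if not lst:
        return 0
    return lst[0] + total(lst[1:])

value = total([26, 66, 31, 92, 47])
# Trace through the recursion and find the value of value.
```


total([26, 66, 31, 92, 47])
= 26 + total([66, 31, 92, 47])
= 26 + 66 + total([31, 92, 47])
= 26 + 66 + 31 + total([92, 47])
= 26 + 66 + 31 + 92 + total([47])
= 26 + 66 + 31 + 92 + 47 + total([])
= 26 + 66 + 31 + 92 + 47 + 0
= 262


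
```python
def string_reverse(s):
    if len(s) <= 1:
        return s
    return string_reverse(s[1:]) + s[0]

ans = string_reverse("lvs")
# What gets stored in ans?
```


string_reverse("lvs")
= string_reverse("vs") + "l"
= string_reverse("s") + "v" + "l"
= "s" + "v" + "l"
= "svl"


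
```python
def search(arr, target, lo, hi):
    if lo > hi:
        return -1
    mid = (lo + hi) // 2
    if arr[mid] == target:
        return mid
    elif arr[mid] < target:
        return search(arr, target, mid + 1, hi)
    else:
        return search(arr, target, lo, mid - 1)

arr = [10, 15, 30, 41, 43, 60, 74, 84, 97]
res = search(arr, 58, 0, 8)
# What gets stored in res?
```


search(arr, 58, 0, 8)
lo=0, hi=8, mid=4, arr[mid]=43
43 < 58, search right half
lo=5, hi=8, mid=6, arr[mid]=74
74 > 58, search left half
lo=5, hi=5, mid=5, arr[mid]=60
60 > 58, search left half
lo > hi, target not found, return -1
= -1


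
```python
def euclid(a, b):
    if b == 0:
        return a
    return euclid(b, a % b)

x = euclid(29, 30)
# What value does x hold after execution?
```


euclid(29, 30)
= euclid(30, 29 % 30) = euclid(30, 29)
= euclid(29, 30 % 29) = euclid(29, 1)
= euclid(1, 29 % 1) = euclid(1, 0)
b == 0, return a = 1


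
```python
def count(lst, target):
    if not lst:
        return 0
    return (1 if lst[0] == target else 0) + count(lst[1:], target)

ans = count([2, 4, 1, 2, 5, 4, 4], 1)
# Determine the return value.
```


count([2, 4, 1, 2, 5, 4, 4], 1)
lst[0]=2 != 1: 0 + count([4, 1, 2, 5, 4, 4], 1)
lst[0]=4 != 1: 0 + count([1, 2, 5, 4, 4], 1)
lst[0]=1 == 1: 1 + count([2, 5, 4, 4], 1)
lst[0]=2 != 1: 0 + count([5, 4, 4], 1)
lst[0]=5 != 1: 0 + count([4, 4], 1)
lst[0]=4 != 1: 0 + count([4], 1)
lst[0]=4 != 1: 0 + count([], 1)
= 1


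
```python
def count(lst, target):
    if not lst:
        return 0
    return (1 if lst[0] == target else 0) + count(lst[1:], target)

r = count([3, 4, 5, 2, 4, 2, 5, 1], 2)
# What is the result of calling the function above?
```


count([3, 4, 5, 2, 4, 2, 5, 1], 2)
lst[0]=3 != 2: 0 + count([4, 5, 2, 4, 2, 5, 1], 2)
lst[0]=4 != 2: 0 + count([5, 2, 4, 2, 5, 1], 2)
lst[0]=5 != 2: 0 + count([2, 4, 2, 5, 1], 2)
lst[0]=2 == 2: 1 + count([4, 2, 5, 1], 2)
lst[0]=4 != 2: 0 + count([2, 5, 1], 2)
lst[0]=2 == 2: 1 + count([5, 1], 2)
lst[0]=5 != 2: 0 + count([1], 2)
lst[0]=1 != 2: 0 + count([], 2)
= 2


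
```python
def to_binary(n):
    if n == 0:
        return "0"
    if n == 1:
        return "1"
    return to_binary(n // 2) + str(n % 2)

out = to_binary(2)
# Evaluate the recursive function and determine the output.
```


to_binary(2)
= to_binary(1) + "0"
= "1" + "0"
= "10"


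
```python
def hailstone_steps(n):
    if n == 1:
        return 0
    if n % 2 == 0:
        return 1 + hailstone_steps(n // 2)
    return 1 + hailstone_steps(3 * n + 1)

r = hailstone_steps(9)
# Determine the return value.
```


hailstone_steps(9)
9 is odd -> 3*9+1 = 28 -> hailstone_steps(28)
28 is even -> hailstone_steps(14)
14 is even -> hailstone_steps(7)
7 is odd -> 3*7+1 = 22 -> hailstone_steps(22)
22 is even -> hailstone_steps(11)
11 is odd -> 3*11+1 = 34 -> hailstone_steps(34)
34 is even -> hailstone_steps(17)
17 is odd -> 3*17+1 = 52 -> hailstone_steps(52)
52 is even -> hailstone_steps(26)
26 is even -> hailstone_steps(13)
13 is odd -> 3*13+1 = 40 -> hailstone_steps(40)
40 is even -> hailstone_steps(20)
20 is even -> hailstone_steps(10)
10 is even -> hailstone_steps(5)
5 is odd -> 3*5+1 = 16 -> hailstone_steps(16)
16 is even -> hailstone_steps(8)
8 is even -> hailstone_steps(4)
4 is even -> hailstone_steps(2)
2 is even -> hailstone_steps(1)
Reached 1 after 19 steps
= 19


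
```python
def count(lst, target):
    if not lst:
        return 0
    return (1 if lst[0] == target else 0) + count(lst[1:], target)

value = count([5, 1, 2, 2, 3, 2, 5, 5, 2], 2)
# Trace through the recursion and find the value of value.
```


count([5, 1, 2, 2, 3, 2, 5, 5, 2], 2)
lst[0]=5 != 2: 0 + count([1, 2, 2, 3, 2, 5, 5, 2], 2)
lst[0]=1 != 2: 0 + count([2, 2, 3, 2, 5, 5, 2], 2)
lst[0]=2 == 2: 1 + count([2, 3, 2, 5, 5, 2], 2)
lst[0]=2 == 2: 1 + count([3, 2, 5, 5, 2], 2)
lst[0]=3 != 2: 0 + count([2, 5, 5, 2], 2)
lst[0]=2 == 2: 1 + count([5, 5, 2], 2)
lst[0]=5 != 2: 0 + count([5, 2], 2)
lst[0]=5 != 2: 0 + count([2], 2)
lst[0]=2 == 2: 1 + count([], 2)
= 4


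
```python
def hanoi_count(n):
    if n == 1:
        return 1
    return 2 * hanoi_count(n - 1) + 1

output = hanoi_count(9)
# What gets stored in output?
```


hanoi_count(9)
= 2 * hanoi_count(8) + 1
= 2 * (2 * hanoi_count(7) + 1) + 1
= 2 * (2 * (2 * hanoi_count(6) + 1) + 1) + 1
= 2 * (2 * (2 * (2 * hanoi_count(5) + 1) + 1) + 1) + 1
= 2 * (2 * (2 * (2 * (2 * hanoi_count(4) + 1) + 1) + 1) + 1) + 1
= 2 * (2 * (2 * (2 * (2 * (2 * hanoi_count(3) + 1) + 1) + 1) + 1) + 1) + 1
= 2 * (2 * (2 * (2 * (2 * (2 * (2 * hanoi_count(2) + 1) + 1) + 1) + 1) + 1) + 1) + 1
= 2 * (2 * (2 * (2 * (2 * (2 * (2 * (2 * hanoi_count(1) + 1) + 1) + 1) + 1) + 1) + 1) + 1) + 1
Now compute bottom-up:
hanoi_count(1) = 1
hanoi_count(2) = 2 * 1 + 1 = 3
hanoi_count(3) = 2 * 3 + 1 = 7
hanoi_count(4) = 2 * 7 + 1 = 15
hanoi_count(5) = 2 * 15 + 1 = 31
hanoi_count(6) = 2 * 31 + 1 = 63
hanoi_count(7) = 2 * 63 + 1 = 127
hanoi_count(8) = 2 * 127 + 1 = 255
hanoi_count(9) = 2 * 255 + 1 = 511
= 511


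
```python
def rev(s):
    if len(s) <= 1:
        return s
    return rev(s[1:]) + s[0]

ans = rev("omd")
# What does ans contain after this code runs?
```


rev("omd")
= rev("md") + "o"
= rev("d") + "m" + "o"
= "d" + "m" + "o"
= "dmo"


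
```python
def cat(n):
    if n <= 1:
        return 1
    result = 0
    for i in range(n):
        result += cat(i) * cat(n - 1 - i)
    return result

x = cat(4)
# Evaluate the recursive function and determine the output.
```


cat(4)
= sum of cat(i) * cat(4-1-i) for i in 0..3
First compute sub-values bottom-up:
  cat(0) = 1, cat(1) = 1
  cat(2) = 1*1 + 1*1 = 2
  cat(3) = 1*2 + 1*1 + 2*1 = 5
Now cat(4):
  cat(0)*cat(3) = 1*5 = 5
  cat(1)*cat(2) = 1*2 = 2
  cat(2)*cat(1) = 2*1 = 2
  cat(3)*cat(0) = 5*1 = 5
= 5 + 2 + 2 + 5
= 14


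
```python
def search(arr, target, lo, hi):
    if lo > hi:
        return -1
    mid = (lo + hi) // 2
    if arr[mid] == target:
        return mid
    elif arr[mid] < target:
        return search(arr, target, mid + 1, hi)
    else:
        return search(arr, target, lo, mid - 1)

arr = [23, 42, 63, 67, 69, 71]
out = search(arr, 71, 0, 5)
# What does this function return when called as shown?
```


search(arr, 71, 0, 5)
lo=0, hi=5, mid=2, arr[mid]=63
63 < 71, search right half
lo=3, hi=5, mid=4, arr[mid]=69
69 < 71, search right half
lo=5, hi=5, mid=5, arr[mid]=71
arr[5] == 71, found at index 5
= 5


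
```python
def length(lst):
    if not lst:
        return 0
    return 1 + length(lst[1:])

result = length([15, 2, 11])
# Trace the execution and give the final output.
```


length([15, 2, 11])
= 1 + length([2, 11])
= 1 + 1 + length([11])
= 1 + 1 + 1 + length([])
= 1 + 1 + 1 + 0
= 3


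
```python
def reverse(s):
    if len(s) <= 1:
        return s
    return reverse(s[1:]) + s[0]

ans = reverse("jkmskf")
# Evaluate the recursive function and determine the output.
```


reverse("jkmskf")
= reverse("kmskf") + "j"
= reverse("mskf") + "k" + "j"
= reverse("skf") + "m" + "k" + "j"
= reverse("kf") + "s" + "m" + "k" + "j"
= reverse("f") + "k" + "s" + "m" + "k" + "j"
= "f" + "k" + "s" + "m" + "k" + "j"
= "fksmkj"


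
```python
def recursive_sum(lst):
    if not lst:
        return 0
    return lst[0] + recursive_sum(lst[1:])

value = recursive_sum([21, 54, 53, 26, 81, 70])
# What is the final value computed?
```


recursive_sum([21, 54, 53, 26, 81, 70])
= 21 + recursive_sum([54, 53, 26, 81, 70])
= 21 + 54 + recursive_sum([53, 26, 81, 70])
= 21 + 54 + 53 + recursive_sum([26, 81, 70])
= 21 + 54 + 53 + 26 + recursive_sum([81, 70])
= 21 + 54 + 53 + 26 + 81 + recursive_sum([70])
= 21 + 54 + 53 + 26 + 81 + 70 + recursive_sum([])
= 21 + 54 + 53 + 26 + 81 + 70 + 0
= 305


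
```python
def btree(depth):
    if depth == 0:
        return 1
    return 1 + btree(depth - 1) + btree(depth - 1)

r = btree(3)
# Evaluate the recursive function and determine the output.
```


btree(3)
= 1 + btree(2) + btree(2)
= 1 + 2 * btree(2)
btree(k) = 2^(k+1) - 1
btree(0) = 1
btree(1) = 3
btree(2) = 7
btree(3) = 15
btree(3) = 2^4 - 1 = 15


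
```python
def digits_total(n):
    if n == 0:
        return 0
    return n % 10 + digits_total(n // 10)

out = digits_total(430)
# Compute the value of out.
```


digits_total(430)
= 0 + digits_total(43)
= 0 + 3 + digits_total(4)
= 0 + 3 + 4 + digits_total(0)
= 0 + 3 + 4 + 0
= 7


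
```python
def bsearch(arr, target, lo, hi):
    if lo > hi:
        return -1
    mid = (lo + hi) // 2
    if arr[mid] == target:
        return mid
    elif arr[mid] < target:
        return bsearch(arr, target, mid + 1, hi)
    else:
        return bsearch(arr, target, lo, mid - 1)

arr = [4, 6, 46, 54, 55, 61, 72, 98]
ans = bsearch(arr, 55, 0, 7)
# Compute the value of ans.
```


bsearch(arr, 55, 0, 7)
lo=0, hi=7, mid=3, arr[mid]=54
54 < 55, search right half
lo=4, hi=7, mid=5, arr[mid]=61
61 > 55, search left half
lo=4, hi=4, mid=4, arr[mid]=55
arr[4] == 55, found at index 4
= 4


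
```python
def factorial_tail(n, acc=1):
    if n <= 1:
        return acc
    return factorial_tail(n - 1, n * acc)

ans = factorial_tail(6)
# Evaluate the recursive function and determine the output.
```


factorial_tail(6, 1)
= factorial_tail(5, 6 * 1) = factorial_tail(5, 6)
= factorial_tail(4, 5 * 6) = factorial_tail(4, 30)
= factorial_tail(3, 4 * 30) = factorial_tail(3, 120)
= factorial_tail(2, 3 * 120) = factorial_tail(2, 360)
= factorial_tail(1, 2 * 360) = factorial_tail(1, 720)
n <= 1, return acc = 720


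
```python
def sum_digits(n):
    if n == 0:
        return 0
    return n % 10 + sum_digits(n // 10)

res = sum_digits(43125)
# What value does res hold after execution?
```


sum_digits(43125)
= 5 + sum_digits(4312)
= 5 + 2 + sum_digits(431)
= 5 + 2 + 1 + sum_digits(43)
= 5 + 2 + 1 + 3 + sum_digits(4)
= 5 + 2 + 1 + 3 + 4 + sum_digits(0)
= 5 + 2 + 1 + 3 + 4 + 0
= 15


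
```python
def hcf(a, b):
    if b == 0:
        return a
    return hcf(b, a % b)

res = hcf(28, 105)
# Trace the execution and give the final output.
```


hcf(28, 105)
= hcf(105, 28 % 105) = hcf(105, 28)
= hcf(28, 105 % 28) = hcf(28, 21)
= hcf(21, 28 % 21) = hcf(21, 7)
= hcf(7, 21 % 7) = hcf(7, 0)
b == 0, return a = 7


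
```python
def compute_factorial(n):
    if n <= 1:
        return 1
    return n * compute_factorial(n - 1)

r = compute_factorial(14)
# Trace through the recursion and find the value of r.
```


compute_factorial(14)
= 14 * compute_factorial(13)
= 14 * 13 * compute_factorial(12)
= 14 * 13 * 12 * compute_factorial(11)
= 14 * 13 * 12 * 11 * compute_factorial(10)
= 14 * 13 * 12 * 11 * 10 * compute_factorial(9)
= 14 * 13 * 12 * 11 * 10 * 9 * compute_factorial(8)
= 14 * 13 * 12 * 11 * 10 * 9 * 8 * compute_factorial(7)
= 14 * 13 * 12 * 11 * 10 * 9 * 8 * 7 * compute_factorial(6)
= 14 * 13 * 12 * 11 * 10 * 9 * 8 * 7 * 6 * compute_factorial(5)
= 14 * 13 * 12 * 11 * 10 * 9 * 8 * 7 * 6 * 5 * compute_factorial(4)
= 14 * 13 * 12 * 11 * 10 * 9 * 8 * 7 * 6 * 5 * 4 * compute_factorial(3)
= 14 * 13 * 12 * 11 * 10 * 9 * 8 * 7 * 6 * 5 * 4 * 3 * compute_factorial(2)
= 14 * 13 * 12 * 11 * 10 * 9 * 8 * 7 * 6 * 5 * 4 * 3 * 2 * compute_factorial(1)
= 14 * 13 * 12 * 11 * 10 * 9 * 8 * 7 * 6 * 5 * 4 * 3 * 2 * 1
= 87178291200


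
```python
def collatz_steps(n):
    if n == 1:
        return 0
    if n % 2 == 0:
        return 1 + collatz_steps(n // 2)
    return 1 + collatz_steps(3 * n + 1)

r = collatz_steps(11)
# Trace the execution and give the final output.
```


collatz_steps(11)
11 is odd -> 3*11+1 = 34 -> collatz_steps(34)
34 is even -> collatz_steps(17)
17 is odd -> 3*17+1 = 52 -> collatz_steps(52)
52 is even -> collatz_steps(26)
26 is even -> collatz_steps(13)
13 is odd -> 3*13+1 = 40 -> collatz_steps(40)
40 is even -> collatz_steps(20)
20 is even -> collatz_steps(10)
10 is even -> collatz_steps(5)
5 is odd -> 3*5+1 = 16 -> collatz_steps(16)
16 is even -> collatz_steps(8)
8 is even -> collatz_steps(4)
4 is even -> collatz_steps(2)
2 is even -> collatz_steps(1)
Reached 1 after 14 steps
= 14


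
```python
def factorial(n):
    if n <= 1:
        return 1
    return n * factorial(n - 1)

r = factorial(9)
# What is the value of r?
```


factorial(9)
= 9 * factorial(8)
= 9 * 8 * factorial(7)
= 9 * 8 * 7 * factorial(6)
= 9 * 8 * 7 * 6 * factorial(5)
= 9 * 8 * 7 * 6 * 5 * factorial(4)
= 9 * 8 * 7 * 6 * 5 * 4 * factorial(3)
= 9 * 8 * 7 * 6 * 5 * 4 * 3 * factorial(2)
= 9 * 8 * 7 * 6 * 5 * 4 * 3 * 2 * factorial(1)
= 9 * 8 * 7 * 6 * 5 * 4 * 3 * 2 * 1
= 362880


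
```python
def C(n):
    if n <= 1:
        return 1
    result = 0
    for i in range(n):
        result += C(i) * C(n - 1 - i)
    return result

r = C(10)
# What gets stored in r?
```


C(10)
= sum of C(i) * C(10-1-i) for i in 0..9
First compute sub-values bottom-up:
  C(0) = 1, C(1) = 1
  C(2) = 1*1 + 1*1 = 2
  C(3) = 1*2 + 1*1 + 2*1 = 5
  C(4) = 1*5 + 1*2 + 2*1 + 5*1 = 14
  C(5) = 1*14 + 1*5 + 2*2 + 5*1 + 14*1 = 42
  C(6) = 1*42 + 1*14 + 2*5 + 5*2 + 14*1 + 42*1 = 132
  C(7) = 1*132 + 1*42 + 2*14 + 5*5 + 14*2 + 42*1 + 132*1 = 429
  C(8) = 1*429 + 1*132 + 2*42 + 5*14 + 14*5 + 42*2 + 132*1 + 429*1 = 1430
  C(9) = 1*1430 + 1*429 + 2*132 + 5*42 + 14*14 + 42*5 + 132*2 + 429*1 + 1430*1 = 4862
Now C(10):
  C(0)*C(9) = 1*4862 = 4862
  C(1)*C(8) = 1*1430 = 1430
  C(2)*C(7) = 2*429 = 858
  C(3)*C(6) = 5*132 = 660
  C(4)*C(5) = 14*42 = 588
  C(5)*C(4) = 42*14 = 588
  C(6)*C(3) = 132*5 = 660
  C(7)*C(2) = 429*2 = 858
  C(8)*C(1) = 1430*1 = 1430
  C(9)*C(0) = 4862*1 = 4862
= 4862 + 1430 + 858 + 660 + 588 + 588 + 660 + 858 + 1430 + 4862
= 16796


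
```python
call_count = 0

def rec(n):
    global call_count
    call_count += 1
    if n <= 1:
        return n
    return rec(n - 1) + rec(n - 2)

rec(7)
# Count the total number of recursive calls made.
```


rec(7) calls rec(6) and rec(5); each non-base call branches into two more.
Let C(k) = total number of calls made by rec(k), including the call to rec(k) itself.
Base cases: C(0) = 1, C(1) = 1
Recurrence: C(k) = 1 + C(k-1) + C(k-2)
  C(2) = 1 + C(1) + C(0) = 1 + 1 + 1 = 3
  C(3) = 1 + C(2) + C(1) = 1 + 3 + 1 = 5
  C(4) = 1 + C(3) + C(2) = 1 + 5 + 3 = 9
  C(5) = 1 + C(4) + C(3) = 1 + 9 + 5 = 15
  C(6) = 1 + C(5) + C(4) = 1 + 15 + 9 = 25
  C(7) = 1 + C(6) + C(5) = 1 + 25 + 15 = 41
Total calls = C(7) = 41


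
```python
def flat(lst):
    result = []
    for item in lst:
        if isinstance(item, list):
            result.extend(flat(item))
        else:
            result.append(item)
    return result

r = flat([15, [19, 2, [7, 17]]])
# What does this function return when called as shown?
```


flat([15, [19, 2, [7, 17]]])
Processing each element:
  15 is not a list -> append 15
  [19, 2, [7, 17]] is a list -> flat recursively -> [19, 2, 7, 17]
= [15, 19, 2, 7, 17]


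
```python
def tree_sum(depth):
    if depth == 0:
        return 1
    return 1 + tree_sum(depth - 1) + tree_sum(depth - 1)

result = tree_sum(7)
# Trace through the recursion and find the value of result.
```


tree_sum(7)
= 1 + tree_sum(6) + tree_sum(6)
= 1 + 2 * tree_sum(6)
tree_sum(k) = 2^(k+1) - 1
tree_sum(0) = 1
tree_sum(1) = 3
tree_sum(2) = 7
tree_sum(3) = 15
tree_sum(4) = 31
tree_sum(7) = 2^8 - 1 = 255


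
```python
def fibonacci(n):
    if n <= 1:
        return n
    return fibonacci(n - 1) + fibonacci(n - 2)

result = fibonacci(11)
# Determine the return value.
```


fibonacci(11)
= fibonacci(10) + fibonacci(9)
= (fibonacci(9) + fibonacci(8)) + fibonacci(9)
Computing bottom-up: fibonacci(0)=0, fibonacci(1)=1, fibonacci(2)=1, fibonacci(3)=2, fibonacci(4)=3, fibonacci(5)=5, fibonacci(6)=8, fibonacci(7)=13, fibonacci(8)=21, fibonacci(9)=34, fibonacci(10)=55, fibonacci(11)=89
= 89


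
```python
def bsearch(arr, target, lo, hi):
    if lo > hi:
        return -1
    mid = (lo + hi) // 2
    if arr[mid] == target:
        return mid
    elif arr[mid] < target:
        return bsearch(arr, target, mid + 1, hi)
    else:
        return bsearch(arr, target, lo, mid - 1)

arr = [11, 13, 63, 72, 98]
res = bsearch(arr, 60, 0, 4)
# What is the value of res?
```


bsearch(arr, 60, 0, 4)
lo=0, hi=4, mid=2, arr[mid]=63
63 > 60, search left half
lo=0, hi=1, mid=0, arr[mid]=11
11 < 60, search right half
lo=1, hi=1, mid=1, arr[mid]=13
13 < 60, search right half
lo > hi, target not found, return -1
= -1


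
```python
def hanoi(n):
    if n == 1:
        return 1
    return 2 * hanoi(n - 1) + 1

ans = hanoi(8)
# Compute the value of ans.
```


hanoi(8)
= 2 * hanoi(7) + 1
= 2 * (2 * hanoi(6) + 1) + 1
= 2 * (2 * (2 * hanoi(5) + 1) + 1) + 1
= 2 * (2 * (2 * (2 * hanoi(4) + 1) + 1) + 1) + 1
= 2 * (2 * (2 * (2 * (2 * hanoi(3) + 1) + 1) + 1) + 1) + 1
= 2 * (2 * (2 * (2 * (2 * (2 * hanoi(2) + 1) + 1) + 1) + 1) + 1) + 1
= 2 * (2 * (2 * (2 * (2 * (2 * (2 * hanoi(1) + 1) + 1) + 1) + 1) + 1) + 1) + 1
Now compute bottom-up:
hanoi(1) = 1
hanoi(2) = 2 * 1 + 1 = 3
hanoi(3) = 2 * 3 + 1 = 7
hanoi(4) = 2 * 7 + 1 = 15
hanoi(5) = 2 * 15 + 1 = 31
hanoi(6) = 2 * 31 + 1 = 63
hanoi(7) = 2 * 63 + 1 = 127
hanoi(8) = 2 * 127 + 1 = 255
= 255


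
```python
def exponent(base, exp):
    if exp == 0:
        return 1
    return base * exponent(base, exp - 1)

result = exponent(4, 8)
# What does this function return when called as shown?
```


exponent(4, 8)
= 4 * exponent(4, 7)
= 4 * 4 * exponent(4, 6)
= 4 * 4 * 4 * exponent(4, 5)
= 4 * 4 * 4 * 4 * exponent(4, 4)
= 4 * 4 * 4 * 4 * 4 * exponent(4, 3)
= 4 * 4 * 4 * 4 * 4 * 4 * exponent(4, 2)
= 4 * 4 * 4 * 4 * 4 * 4 * 4 * exponent(4, 1)
= 4 * 4 * 4 * 4 * 4 * 4 * 4 * 4 * exponent(4, 0)
= 4 * 4 * 4 * 4 * 4 * 4 * 4 * 4 * 1
= 65536


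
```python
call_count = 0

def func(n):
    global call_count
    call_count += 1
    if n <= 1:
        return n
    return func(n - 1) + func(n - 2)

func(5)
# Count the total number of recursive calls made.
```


func(5) calls func(4) and func(3); each non-base call branches into two more.
Let C(k) = total number of calls made by func(k), including the call to func(k) itself.
Base cases: C(0) = 1, C(1) = 1
Recurrence: C(k) = 1 + C(k-1) + C(k-2)
  C(2) = 1 + C(1) + C(0) = 1 + 1 + 1 = 3
  C(3) = 1 + C(2) + C(1) = 1 + 3 + 1 = 5
  C(4) = 1 + C(3) + C(2) = 1 + 5 + 3 = 9
  C(5) = 1 + C(4) + C(3) = 1 + 9 + 5 = 15
Total calls = C(5) = 15


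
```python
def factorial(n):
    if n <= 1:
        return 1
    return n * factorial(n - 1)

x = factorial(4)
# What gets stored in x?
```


factorial(4)
= 4 * factorial(3)
= 4 * 3 * factorial(2)
= 4 * 3 * 2 * factorial(1)
= 4 * 3 * 2 * 1
= 24


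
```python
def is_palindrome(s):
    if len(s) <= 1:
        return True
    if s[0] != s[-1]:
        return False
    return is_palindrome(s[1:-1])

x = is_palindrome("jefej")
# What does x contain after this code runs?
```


is_palindrome("jefej")
"jefej": s[0]='j' == s[-1]='j' -> is_palindrome("efe")
"efe": s[0]='e' == s[-1]='e' -> is_palindrome("f")
"f": len <= 1 -> True
= True


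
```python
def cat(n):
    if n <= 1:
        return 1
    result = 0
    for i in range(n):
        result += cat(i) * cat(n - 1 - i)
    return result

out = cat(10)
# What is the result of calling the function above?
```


cat(10)
= sum of cat(i) * cat(10-1-i) for i in 0..9
First compute sub-values bottom-up:
  cat(0) = 1, cat(1) = 1
  cat(2) = 1*1 + 1*1 = 2
  cat(3) = 1*2 + 1*1 + 2*1 = 5
  cat(4) = 1*5 + 1*2 + 2*1 + 5*1 = 14
  cat(5) = 1*14 + 1*5 + 2*2 + 5*1 + 14*1 = 42
  cat(6) = 1*42 + 1*14 + 2*5 + 5*2 + 14*1 + 42*1 = 132
  cat(7) = 1*132 + 1*42 + 2*14 + 5*5 + 14*2 + 42*1 + 132*1 = 429
  cat(8) = 1*429 + 1*132 + 2*42 + 5*14 + 14*5 + 42*2 + 132*1 + 429*1 = 1430
  cat(9) = 1*1430 + 1*429 + 2*132 + 5*42 + 14*14 + 42*5 + 132*2 + 429*1 + 1430*1 = 4862
Now cat(10):
  cat(0)*cat(9) = 1*4862 = 4862
  cat(1)*cat(8) = 1*1430 = 1430
  cat(2)*cat(7) = 2*429 = 858
  cat(3)*cat(6) = 5*132 = 660
  cat(4)*cat(5) = 14*42 = 588
  cat(5)*cat(4) = 42*14 = 588
  cat(6)*cat(3) = 132*5 = 660
  cat(7)*cat(2) = 429*2 = 858
  cat(8)*cat(1) = 1430*1 = 1430
  cat(9)*cat(0) = 4862*1 = 4862
= 4862 + 1430 + 858 + 660 + 588 + 588 + 660 + 858 + 1430 + 4862
= 16796


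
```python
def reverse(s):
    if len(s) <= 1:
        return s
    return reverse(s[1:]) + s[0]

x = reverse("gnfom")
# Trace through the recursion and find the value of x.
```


reverse("gnfom")
= reverse("nfom") + "g"
= reverse("fom") + "n" + "g"
= reverse("om") + "f" + "n" + "g"
= reverse("m") + "o" + "f" + "n" + "g"
= "m" + "o" + "f" + "n" + "g"
= "mofng"


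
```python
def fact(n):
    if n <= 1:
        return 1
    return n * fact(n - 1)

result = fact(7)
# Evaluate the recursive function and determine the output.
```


fact(7)
= 7 * fact(6)
= 7 * 6 * fact(5)
= 7 * 6 * 5 * fact(4)
= 7 * 6 * 5 * 4 * fact(3)
= 7 * 6 * 5 * 4 * 3 * fact(2)
= 7 * 6 * 5 * 4 * 3 * 2 * fact(1)
= 7 * 6 * 5 * 4 * 3 * 2 * 1
= 5040


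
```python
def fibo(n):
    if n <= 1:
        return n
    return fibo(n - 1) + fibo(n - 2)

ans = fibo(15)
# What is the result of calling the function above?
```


fibo(15)
= fibo(14) + fibo(13)
= (fibo(13) + fibo(12)) + fibo(13)
Computing bottom-up: fibo(0)=0, fibo(1)=1, fibo(2)=1, fibo(3)=2, fibo(4)=3, fibo(5)=5, fibo(6)=8, fibo(7)=13, fibo(8)=21, fibo(9)=34, fibo(10)=55, fibo(11)=89, fibo(12)=144, fibo(13)=233, fibo(14)=377, fibo(15)=610
= 610


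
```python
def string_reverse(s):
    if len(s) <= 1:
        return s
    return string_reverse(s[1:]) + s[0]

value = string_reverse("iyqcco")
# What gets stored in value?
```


string_reverse("iyqcco")
= string_reverse("yqcco") + "i"
= string_reverse("qcco") + "y" + "i"
= string_reverse("cco") + "q" + "y" + "i"
= string_reverse("co") + "c" + "q" + "y" + "i"
= string_reverse("o") + "c" + "c" + "q" + "y" + "i"
= "o" + "c" + "c" + "q" + "y" + "i"
= "occqyi"


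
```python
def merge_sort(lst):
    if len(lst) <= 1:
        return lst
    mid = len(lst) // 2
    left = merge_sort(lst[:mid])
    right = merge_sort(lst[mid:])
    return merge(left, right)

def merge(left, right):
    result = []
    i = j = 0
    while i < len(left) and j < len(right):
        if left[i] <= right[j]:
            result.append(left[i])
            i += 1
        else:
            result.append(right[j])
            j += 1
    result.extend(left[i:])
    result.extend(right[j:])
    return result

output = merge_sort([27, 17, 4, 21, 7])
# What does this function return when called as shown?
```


merge_sort([27, 17, 4, 21, 7])
Split into [27, 17] and [4, 21, 7]
Left sorted: [17, 27]
Right sorted: [4, 7, 21]
Merge [17, 27] and [4, 7, 21]
= [4, 7, 17, 21, 27]


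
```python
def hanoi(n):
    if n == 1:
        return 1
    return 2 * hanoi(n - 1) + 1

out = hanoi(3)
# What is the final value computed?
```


hanoi(3)
= 2 * hanoi(2) + 1
= 2 * (2 * hanoi(1) + 1) + 1
Now compute bottom-up:
hanoi(1) = 1
hanoi(2) = 2 * 1 + 1 = 3
hanoi(3) = 2 * 3 + 1 = 7
= 7


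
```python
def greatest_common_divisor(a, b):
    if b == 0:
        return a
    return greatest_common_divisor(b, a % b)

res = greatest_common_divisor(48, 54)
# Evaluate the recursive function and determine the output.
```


greatest_common_divisor(48, 54)
= greatest_common_divisor(54, 48 % 54) = greatest_common_divisor(54, 48)
= greatest_common_divisor(48, 54 % 48) = greatest_common_divisor(48, 6)
= greatest_common_divisor(6, 48 % 6) = greatest_common_divisor(6, 0)
b == 0, return a = 6


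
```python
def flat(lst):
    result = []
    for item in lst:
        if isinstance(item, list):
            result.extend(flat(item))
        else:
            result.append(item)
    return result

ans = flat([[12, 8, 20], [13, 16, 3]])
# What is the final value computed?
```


flat([[12, 8, 20], [13, 16, 3]])
Processing each element:
  [12, 8, 20] is a list -> flat recursively -> [12, 8, 20]
  [13, 16, 3] is a list -> flat recursively -> [13, 16, 3]
= [12, 8, 20, 13, 16, 3]


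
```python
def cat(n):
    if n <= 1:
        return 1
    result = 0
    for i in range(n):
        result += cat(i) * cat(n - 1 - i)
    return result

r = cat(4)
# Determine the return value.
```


cat(4)
= sum of cat(i) * cat(4-1-i) for i in 0..3
First compute sub-values bottom-up:
  cat(0) = 1, cat(1) = 1
  cat(2) = 1*1 + 1*1 = 2
  cat(3) = 1*2 + 1*1 + 2*1 = 5
Now cat(4):
  cat(0)*cat(3) = 1*5 = 5
  cat(1)*cat(2) = 1*2 = 2
  cat(2)*cat(1) = 2*1 = 2
  cat(3)*cat(0) = 5*1 = 5
= 5 + 2 + 2 + 5
= 14


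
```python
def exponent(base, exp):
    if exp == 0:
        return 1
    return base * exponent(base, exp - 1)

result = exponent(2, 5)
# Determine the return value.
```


exponent(2, 5)
= 2 * exponent(2, 4)
= 2 * 2 * exponent(2, 3)
= 2 * 2 * 2 * exponent(2, 2)
= 2 * 2 * 2 * 2 * exponent(2, 1)
= 2 * 2 * 2 * 2 * 2 * exponent(2, 0)
= 2 * 2 * 2 * 2 * 2 * 1
= 32


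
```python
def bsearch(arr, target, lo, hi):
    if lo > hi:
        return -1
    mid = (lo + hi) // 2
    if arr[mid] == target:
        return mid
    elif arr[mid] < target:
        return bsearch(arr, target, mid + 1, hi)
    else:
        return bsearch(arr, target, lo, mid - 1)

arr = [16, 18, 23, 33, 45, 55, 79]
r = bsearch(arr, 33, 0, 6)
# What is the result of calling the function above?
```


bsearch(arr, 33, 0, 6)
lo=0, hi=6, mid=3, arr[mid]=33
arr[3] == 33, found at index 3
= 3


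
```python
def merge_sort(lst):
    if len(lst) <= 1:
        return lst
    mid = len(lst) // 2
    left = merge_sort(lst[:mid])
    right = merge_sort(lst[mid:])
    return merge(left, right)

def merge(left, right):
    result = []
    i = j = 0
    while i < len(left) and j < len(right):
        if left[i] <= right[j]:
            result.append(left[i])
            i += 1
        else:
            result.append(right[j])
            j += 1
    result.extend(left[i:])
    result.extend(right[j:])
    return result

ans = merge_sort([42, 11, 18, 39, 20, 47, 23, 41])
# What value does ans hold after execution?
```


merge_sort([42, 11, 18, 39, 20, 47, 23, 41])
Split into [42, 11, 18, 39] and [20, 47, 23, 41]
Left sorted: [11, 18, 39, 42]
Right sorted: [20, 23, 41, 47]
Merge [11, 18, 39, 42] and [20, 23, 41, 47]
= [11, 18, 20, 23, 39, 41, 42, 47]


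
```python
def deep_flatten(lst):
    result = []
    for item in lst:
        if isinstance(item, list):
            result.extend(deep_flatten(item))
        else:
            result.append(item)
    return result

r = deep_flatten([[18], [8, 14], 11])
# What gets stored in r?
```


deep_flatten([[18], [8, 14], 11])
Processing each element:
  [18] is a list -> deep_flatten recursively -> [18]
  [8, 14] is a list -> deep_flatten recursively -> [8, 14]
  11 is not a list -> append 11
= [18, 8, 14, 11]


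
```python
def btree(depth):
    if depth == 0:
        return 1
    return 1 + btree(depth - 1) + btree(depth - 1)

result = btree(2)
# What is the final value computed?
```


btree(2)
= 1 + btree(1) + btree(1)
= 1 + 2 * btree(1)
btree(k) = 2^(k+1) - 1
btree(0) = 1
btree(1) = 3
btree(2) = 7
btree(2) = 2^3 - 1 = 7


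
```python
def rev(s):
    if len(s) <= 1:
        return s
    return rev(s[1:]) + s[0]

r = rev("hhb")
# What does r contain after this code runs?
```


rev("hhb")
= rev("hb") + "h"
= rev("b") + "h" + "h"
= "b" + "h" + "h"
= "bhh"


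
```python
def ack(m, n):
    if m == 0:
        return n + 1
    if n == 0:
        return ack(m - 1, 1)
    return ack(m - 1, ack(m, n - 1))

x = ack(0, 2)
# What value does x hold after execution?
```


ack(0, 2)
m == 0: return 2 + 1 = 3
= 3


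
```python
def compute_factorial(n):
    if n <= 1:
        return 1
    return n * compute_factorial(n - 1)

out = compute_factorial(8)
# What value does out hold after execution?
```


compute_factorial(8)
= 8 * compute_factorial(7)
= 8 * 7 * compute_factorial(6)
= 8 * 7 * 6 * compute_factorial(5)
= 8 * 7 * 6 * 5 * compute_factorial(4)
= 8 * 7 * 6 * 5 * 4 * compute_factorial(3)
= 8 * 7 * 6 * 5 * 4 * 3 * compute_factorial(2)
= 8 * 7 * 6 * 5 * 4 * 3 * 2 * compute_factorial(1)
= 8 * 7 * 6 * 5 * 4 * 3 * 2 * 1
= 40320


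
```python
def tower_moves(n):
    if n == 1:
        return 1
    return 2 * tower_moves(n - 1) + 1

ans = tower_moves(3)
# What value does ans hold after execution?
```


tower_moves(3)
= 2 * tower_moves(2) + 1
= 2 * (2 * tower_moves(1) + 1) + 1
Now compute bottom-up:
tower_moves(1) = 1
tower_moves(2) = 2 * 1 + 1 = 3
tower_moves(3) = 2 * 3 + 1 = 7
= 7


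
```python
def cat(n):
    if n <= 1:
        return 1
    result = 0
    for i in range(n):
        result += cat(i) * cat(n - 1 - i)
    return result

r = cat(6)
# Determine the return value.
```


cat(6)
= sum of cat(i) * cat(6-1-i) for i in 0..5
First compute sub-values bottom-up:
  cat(0) = 1, cat(1) = 1
  cat(2) = 1*1 + 1*1 = 2
  cat(3) = 1*2 + 1*1 + 2*1 = 5
  cat(4) = 1*5 + 1*2 + 2*1 + 5*1 = 14
  cat(5) = 1*14 + 1*5 + 2*2 + 5*1 + 14*1 = 42
Now cat(6):
  cat(0)*cat(5) = 1*42 = 42
  cat(1)*cat(4) = 1*14 = 14
  cat(2)*cat(3) = 2*5 = 10
  cat(3)*cat(2) = 5*2 = 10
  cat(4)*cat(1) = 14*1 = 14
  cat(5)*cat(0) = 42*1 = 42
= 42 + 14 + 10 + 10 + 14 + 42
= 132


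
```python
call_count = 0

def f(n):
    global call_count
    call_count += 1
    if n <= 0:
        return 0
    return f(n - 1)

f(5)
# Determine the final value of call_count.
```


f(5) calls f(4) calls ... calls f(0)
Total calls: 5 + 1 (for base case) = 6


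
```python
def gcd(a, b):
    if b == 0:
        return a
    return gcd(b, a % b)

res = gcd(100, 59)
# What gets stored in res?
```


gcd(100, 59)
= gcd(59, 100 % 59) = gcd(59, 41)
= gcd(41, 59 % 41) = gcd(41, 18)
= gcd(18, 41 % 18) = gcd(18, 5)
= gcd(5, 18 % 5) = gcd(5, 3)
= gcd(3, 5 % 3) = gcd(3, 2)
= gcd(2, 3 % 2) = gcd(2, 1)
= gcd(1, 2 % 1) = gcd(1, 0)
b == 0, return a = 1


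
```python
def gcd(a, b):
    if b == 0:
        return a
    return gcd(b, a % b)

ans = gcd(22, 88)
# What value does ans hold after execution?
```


gcd(22, 88)
= gcd(88, 22 % 88) = gcd(88, 22)
= gcd(22, 88 % 22) = gcd(22, 0)
b == 0, return a = 22


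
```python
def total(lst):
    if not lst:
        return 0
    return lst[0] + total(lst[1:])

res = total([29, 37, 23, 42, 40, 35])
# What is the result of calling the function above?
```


total([29, 37, 23, 42, 40, 35])
= 29 + total([37, 23, 42, 40, 35])
= 29 + 37 + total([23, 42, 40, 35])
= 29 + 37 + 23 + total([42, 40, 35])
= 29 + 37 + 23 + 42 + total([40, 35])
= 29 + 37 + 23 + 42 + 40 + total([35])
= 29 + 37 + 23 + 42 + 40 + 35 + total([])
= 29 + 37 + 23 + 42 + 40 + 35 + 0
= 206


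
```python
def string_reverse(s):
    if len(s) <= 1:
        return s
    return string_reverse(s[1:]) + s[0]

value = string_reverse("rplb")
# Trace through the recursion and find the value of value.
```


string_reverse("rplb")
= string_reverse("plb") + "r"
= string_reverse("lb") + "p" + "r"
= string_reverse("b") + "l" + "p" + "r"
= "b" + "l" + "p" + "r"
= "blpr"


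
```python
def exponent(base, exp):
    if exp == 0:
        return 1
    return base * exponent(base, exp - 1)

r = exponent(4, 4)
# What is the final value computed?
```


exponent(4, 4)
= 4 * exponent(4, 3)
= 4 * 4 * exponent(4, 2)
= 4 * 4 * 4 * exponent(4, 1)
= 4 * 4 * 4 * 4 * exponent(4, 0)
= 4 * 4 * 4 * 4 * 1
= 256


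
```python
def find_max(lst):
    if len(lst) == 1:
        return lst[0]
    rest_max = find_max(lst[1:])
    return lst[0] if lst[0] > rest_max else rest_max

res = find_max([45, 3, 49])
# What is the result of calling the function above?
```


find_max([45, 3, 49])
= compare 45 with find_max([3, 49])
= compare 3 with find_max([49])
Base: find_max([49]) = 49
compare 3 with 49: max = 49
compare 45 with 49: max = 49
= 49


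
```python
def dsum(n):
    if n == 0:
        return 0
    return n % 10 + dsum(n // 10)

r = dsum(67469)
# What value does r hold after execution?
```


dsum(67469)
= 9 + dsum(6746)
= 9 + 6 + dsum(674)
= 9 + 6 + 4 + dsum(67)
= 9 + 6 + 4 + 7 + dsum(6)
= 9 + 6 + 4 + 7 + 6 + dsum(0)
= 9 + 6 + 4 + 7 + 6 + 0
= 32


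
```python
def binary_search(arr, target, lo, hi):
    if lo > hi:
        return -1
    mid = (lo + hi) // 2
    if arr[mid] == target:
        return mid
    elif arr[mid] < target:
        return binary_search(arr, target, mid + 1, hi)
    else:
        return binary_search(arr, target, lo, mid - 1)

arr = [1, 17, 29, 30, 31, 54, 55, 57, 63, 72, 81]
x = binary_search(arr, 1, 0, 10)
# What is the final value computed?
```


binary_search(arr, 1, 0, 10)
lo=0, hi=10, mid=5, arr[mid]=54
54 > 1, search left half
lo=0, hi=4, mid=2, arr[mid]=29
29 > 1, search left half
lo=0, hi=1, mid=0, arr[mid]=1
arr[0] == 1, found at index 0
= 0


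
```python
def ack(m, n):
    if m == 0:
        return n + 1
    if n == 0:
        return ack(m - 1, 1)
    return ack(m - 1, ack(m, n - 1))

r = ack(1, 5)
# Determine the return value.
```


ack(1, 5)
= ack(0, ack(1, 4))
First compute ack(1, 4) = 6
= ack(0, 6)
= 7


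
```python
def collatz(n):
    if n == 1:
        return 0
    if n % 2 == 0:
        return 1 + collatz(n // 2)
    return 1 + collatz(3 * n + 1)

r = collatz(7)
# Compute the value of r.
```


collatz(7)
7 is odd -> 3*7+1 = 22 -> collatz(22)
22 is even -> collatz(11)
11 is odd -> 3*11+1 = 34 -> collatz(34)
34 is even -> collatz(17)
17 is odd -> 3*17+1 = 52 -> collatz(52)
52 is even -> collatz(26)
26 is even -> collatz(13)
13 is odd -> 3*13+1 = 40 -> collatz(40)
40 is even -> collatz(20)
20 is even -> collatz(10)
10 is even -> collatz(5)
5 is odd -> 3*5+1 = 16 -> collatz(16)
16 is even -> collatz(8)
8 is even -> collatz(4)
4 is even -> collatz(2)
2 is even -> collatz(1)
Reached 1 after 16 steps
= 16


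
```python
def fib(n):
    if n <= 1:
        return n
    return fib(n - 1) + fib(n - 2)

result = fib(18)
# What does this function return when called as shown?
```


fib(18)
= fib(17) + fib(16)
= (fib(16) + fib(15)) + fib(16)
Computing bottom-up: fib(0)=0, fib(1)=1, fib(2)=1, fib(3)=2, fib(4)=3, fib(5)=5, fib(6)=8, fib(7)=13, fib(8)=21, fib(9)=34, fib(10)=55, fib(11)=89, fib(12)=144, fib(13)=233, fib(14)=377, fib(15)=610, fib(16)=987, fib(17)=1597, fib(18)=2584
= 2584


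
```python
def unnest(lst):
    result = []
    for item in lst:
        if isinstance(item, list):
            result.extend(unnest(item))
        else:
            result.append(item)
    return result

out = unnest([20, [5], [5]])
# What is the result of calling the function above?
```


unnest([20, [5], [5]])
Processing each element:
  20 is not a list -> append 20
  [5] is a list -> unnest recursively -> [5]
  [5] is a list -> unnest recursively -> [5]
= [20, 5, 5]


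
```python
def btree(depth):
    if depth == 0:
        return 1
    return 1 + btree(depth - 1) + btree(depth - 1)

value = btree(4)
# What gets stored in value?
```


btree(4)
= 1 + btree(3) + btree(3)
= 1 + 2 * btree(3)
btree(k) = 2^(k+1) - 1
btree(0) = 1
btree(1) = 3
btree(2) = 7
btree(3) = 15
btree(4) = 31
btree(4) = 2^5 - 1 = 31


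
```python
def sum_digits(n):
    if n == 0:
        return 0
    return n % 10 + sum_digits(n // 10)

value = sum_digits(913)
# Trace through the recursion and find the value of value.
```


sum_digits(913)
= 3 + sum_digits(91)
= 3 + 1 + sum_digits(9)
= 3 + 1 + 9 + sum_digits(0)
= 3 + 1 + 9 + 0
= 13


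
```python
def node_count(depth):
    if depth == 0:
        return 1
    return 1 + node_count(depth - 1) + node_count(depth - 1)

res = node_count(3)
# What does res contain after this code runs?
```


node_count(3)
= 1 + node_count(2) + node_count(2)
= 1 + 2 * node_count(2)
node_count(k) = 2^(k+1) - 1
node_count(0) = 1
node_count(1) = 3
node_count(2) = 7
node_count(3) = 15
node_count(3) = 2^4 - 1 = 15


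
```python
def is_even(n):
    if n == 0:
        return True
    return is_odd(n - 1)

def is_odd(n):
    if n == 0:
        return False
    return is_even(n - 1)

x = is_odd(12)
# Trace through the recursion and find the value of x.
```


is_odd(12)
= is_even(11)
= is_odd(10)
= is_even(9)
= is_odd(8)
= is_even(7)
= is_odd(6)
= is_even(5)
= is_odd(4)
= is_even(3)
= is_odd(2)
= is_even(1)
= is_odd(0)
n == 0: return False
= False


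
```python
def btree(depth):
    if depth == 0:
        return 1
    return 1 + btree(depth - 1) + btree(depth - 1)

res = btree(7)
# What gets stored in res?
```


btree(7)
= 1 + btree(6) + btree(6)
= 1 + 2 * btree(6)
btree(k) = 2^(k+1) - 1
btree(0) = 1
btree(1) = 3
btree(2) = 7
btree(3) = 15
btree(4) = 31
btree(7) = 2^8 - 1 = 255


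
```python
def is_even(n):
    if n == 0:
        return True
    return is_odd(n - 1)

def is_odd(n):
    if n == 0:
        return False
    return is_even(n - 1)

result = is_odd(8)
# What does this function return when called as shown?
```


is_odd(8)
= is_even(7)
= is_odd(6)
= is_even(5)
= is_odd(4)
= is_even(3)
= is_odd(2)
= is_even(1)
= is_odd(0)
n == 0: return False
= False


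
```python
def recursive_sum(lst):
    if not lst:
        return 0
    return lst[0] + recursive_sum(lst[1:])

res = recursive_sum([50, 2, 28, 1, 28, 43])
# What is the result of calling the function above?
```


recursive_sum([50, 2, 28, 1, 28, 43])
= 50 + recursive_sum([2, 28, 1, 28, 43])
= 50 + 2 + recursive_sum([28, 1, 28, 43])
= 50 + 2 + 28 + recursive_sum([1, 28, 43])
= 50 + 2 + 28 + 1 + recursive_sum([28, 43])
= 50 + 2 + 28 + 1 + 28 + recursive_sum([43])
= 50 + 2 + 28 + 1 + 28 + 43 + recursive_sum([])
= 50 + 2 + 28 + 1 + 28 + 43 + 0
= 152


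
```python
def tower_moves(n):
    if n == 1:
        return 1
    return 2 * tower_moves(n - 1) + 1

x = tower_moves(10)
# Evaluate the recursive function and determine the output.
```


tower_moves(10)
= 2 * tower_moves(9) + 1
= 2 * (2 * tower_moves(8) + 1) + 1
= 2 * (2 * (2 * tower_moves(7) + 1) + 1) + 1
= 2 * (2 * (2 * (2 * tower_moves(6) + 1) + 1) + 1) + 1
= 2 * (2 * (2 * (2 * (2 * tower_moves(5) + 1) + 1) + 1) + 1) + 1
= 2 * (2 * (2 * (2 * (2 * (2 * tower_moves(4) + 1) + 1) + 1) + 1) + 1) + 1
= 2 * (2 * (2 * (2 * (2 * (2 * (2 * tower_moves(3) + 1) + 1) + 1) + 1) + 1) + 1) + 1
= 2 * (2 * (2 * (2 * (2 * (2 * (2 * (2 * tower_moves(2) + 1) + 1) + 1) + 1) + 1) + 1) + 1) + 1
= 2 * (2 * (2 * (2 * (2 * (2 * (2 * (2 * (2 * tower_moves(1) + 1) + 1) + 1) + 1) + 1) + 1) + 1) + 1) + 1
Now compute bottom-up:
tower_moves(1) = 1
tower_moves(2) = 2 * 1 + 1 = 3
tower_moves(3) = 2 * 3 + 1 = 7
tower_moves(4) = 2 * 7 + 1 = 15
tower_moves(5) = 2 * 15 + 1 = 31
tower_moves(6) = 2 * 31 + 1 = 63
tower_moves(7) = 2 * 63 + 1 = 127
tower_moves(8) = 2 * 127 + 1 = 255
tower_moves(9) = 2 * 255 + 1 = 511
tower_moves(10) = 2 * 511 + 1 = 1023
= 1023
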